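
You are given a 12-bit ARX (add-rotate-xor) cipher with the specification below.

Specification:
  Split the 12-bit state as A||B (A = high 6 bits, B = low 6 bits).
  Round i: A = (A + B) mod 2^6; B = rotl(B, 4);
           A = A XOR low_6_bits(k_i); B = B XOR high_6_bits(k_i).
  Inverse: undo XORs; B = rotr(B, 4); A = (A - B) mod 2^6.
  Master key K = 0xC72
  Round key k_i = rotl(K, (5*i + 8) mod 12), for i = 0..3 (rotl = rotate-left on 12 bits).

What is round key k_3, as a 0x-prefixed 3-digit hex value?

K = 0xC72
k_0 = rotl(K, (5*0+8) mod 12) = rotl(K, 8) = 0x2C7
k_1 = rotl(K, (5*1+8) mod 12) = rotl(K, 1) = 0x8E5
k_2 = rotl(K, (5*2+8) mod 12) = rotl(K, 6) = 0xCB1
k_3 = rotl(K, (5*3+8) mod 12) = rotl(K, 11) = 0x639

0x639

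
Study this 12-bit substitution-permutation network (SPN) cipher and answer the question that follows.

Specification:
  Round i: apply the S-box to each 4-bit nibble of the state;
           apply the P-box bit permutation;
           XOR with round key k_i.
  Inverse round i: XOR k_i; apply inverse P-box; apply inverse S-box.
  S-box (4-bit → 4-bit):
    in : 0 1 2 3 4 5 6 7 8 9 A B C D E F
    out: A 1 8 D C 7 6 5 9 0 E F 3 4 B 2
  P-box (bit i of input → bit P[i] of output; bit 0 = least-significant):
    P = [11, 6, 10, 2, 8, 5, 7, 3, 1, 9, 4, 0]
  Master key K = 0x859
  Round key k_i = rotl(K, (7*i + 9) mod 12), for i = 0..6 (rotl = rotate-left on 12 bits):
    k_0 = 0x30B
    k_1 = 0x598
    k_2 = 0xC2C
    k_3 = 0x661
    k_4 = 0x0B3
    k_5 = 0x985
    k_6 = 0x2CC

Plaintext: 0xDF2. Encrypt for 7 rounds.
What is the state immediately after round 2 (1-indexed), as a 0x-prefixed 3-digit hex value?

s_0 = plaintext = 0xDF2
s_1 = Round(s_0, k_0) = 0x33F
s_2 = Round(s_1, k_1) = 0x443
s_3 = Round(s_2, k_2) = 0x0B1
s_4 = Round(s_3, k_3) = 0xDC8
s_5 = Round(s_4, k_4) = 0x987
s_6 = Round(s_5, k_5) = 0x48D
s_7 = Round(s_6, k_6) = 0x7D5

0x443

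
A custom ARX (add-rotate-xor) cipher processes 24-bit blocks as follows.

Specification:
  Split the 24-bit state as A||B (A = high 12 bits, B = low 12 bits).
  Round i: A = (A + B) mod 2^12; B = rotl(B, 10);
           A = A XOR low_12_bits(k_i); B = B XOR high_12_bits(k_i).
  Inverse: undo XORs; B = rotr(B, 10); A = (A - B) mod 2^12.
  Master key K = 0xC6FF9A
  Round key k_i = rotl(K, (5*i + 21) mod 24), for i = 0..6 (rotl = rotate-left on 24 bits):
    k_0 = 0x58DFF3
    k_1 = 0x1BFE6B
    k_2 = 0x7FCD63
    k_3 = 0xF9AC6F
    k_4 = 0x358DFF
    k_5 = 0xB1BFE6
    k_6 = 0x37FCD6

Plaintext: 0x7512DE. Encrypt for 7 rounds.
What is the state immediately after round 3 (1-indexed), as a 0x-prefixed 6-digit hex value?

s_0 = plaintext = 0x7512DE
s_1 = Round(s_0, k_0) = 0x5DCD3A
s_2 = Round(s_1, k_1) = 0xD7DAF1
s_3 = Round(s_2, k_2) = 0x50D140
s_4 = Round(s_3, k_3) = 0xA22FCA
s_5 = Round(s_4, k_4) = 0x4138AA
s_6 = Round(s_5, k_5) = 0x35B131
s_7 = Round(s_6, k_6) = 0x85A733

0x50D140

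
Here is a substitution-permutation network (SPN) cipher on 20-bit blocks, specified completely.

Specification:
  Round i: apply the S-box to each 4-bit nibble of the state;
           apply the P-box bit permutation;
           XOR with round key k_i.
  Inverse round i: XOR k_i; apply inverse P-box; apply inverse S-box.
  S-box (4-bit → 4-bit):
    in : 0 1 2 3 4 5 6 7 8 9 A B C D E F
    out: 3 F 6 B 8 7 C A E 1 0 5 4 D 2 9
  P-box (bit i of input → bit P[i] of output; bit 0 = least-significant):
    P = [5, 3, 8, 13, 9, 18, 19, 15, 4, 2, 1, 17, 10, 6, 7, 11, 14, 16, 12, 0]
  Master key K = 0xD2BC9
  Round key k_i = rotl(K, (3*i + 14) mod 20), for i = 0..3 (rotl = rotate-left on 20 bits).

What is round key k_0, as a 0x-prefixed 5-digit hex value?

0x274AF

K = 0xD2BC9
k_0 = rotl(K, (3*0+14) mod 20) = rotl(K, 14) = 0x274AF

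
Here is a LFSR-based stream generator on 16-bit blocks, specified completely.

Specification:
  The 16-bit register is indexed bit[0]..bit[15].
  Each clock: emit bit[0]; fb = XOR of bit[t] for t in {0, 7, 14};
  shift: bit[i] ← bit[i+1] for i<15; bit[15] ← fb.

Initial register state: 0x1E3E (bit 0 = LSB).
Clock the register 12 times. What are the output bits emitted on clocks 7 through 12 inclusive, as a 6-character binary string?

000111

reg_0 = 0x1E3E
clock 1: out=0, reg = 0x0F1F
clock 2: out=1, reg = 0x878F
clock 3: out=1, reg = 0x43C7
clock 4: out=1, reg = 0xA1E3
clock 5: out=1, reg = 0x50F1
clock 6: out=1, reg = 0xA878
clock 7: out=0, reg = 0x543C
clock 8: out=0, reg = 0xAA1E
clock 9: out=0, reg = 0x550F
clock 10: out=1, reg = 0x2A87
clock 11: out=1, reg = 0x1543
clock 12: out=1, reg = 0x8AA1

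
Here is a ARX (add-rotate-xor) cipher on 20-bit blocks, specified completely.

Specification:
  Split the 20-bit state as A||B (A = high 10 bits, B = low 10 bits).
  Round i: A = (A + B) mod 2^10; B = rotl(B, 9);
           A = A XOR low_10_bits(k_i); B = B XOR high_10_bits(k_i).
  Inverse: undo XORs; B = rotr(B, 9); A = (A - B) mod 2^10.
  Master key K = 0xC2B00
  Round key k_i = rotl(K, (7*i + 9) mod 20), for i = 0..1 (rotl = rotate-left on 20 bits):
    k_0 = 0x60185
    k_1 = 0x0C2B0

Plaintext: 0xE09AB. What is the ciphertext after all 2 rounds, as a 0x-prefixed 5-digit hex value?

0x5379A

s_0 = plaintext = 0xE09AB
s_1 = Round(s_0, k_0) = 0x2A355
s_2 = Round(s_1, k_1) = 0x5379A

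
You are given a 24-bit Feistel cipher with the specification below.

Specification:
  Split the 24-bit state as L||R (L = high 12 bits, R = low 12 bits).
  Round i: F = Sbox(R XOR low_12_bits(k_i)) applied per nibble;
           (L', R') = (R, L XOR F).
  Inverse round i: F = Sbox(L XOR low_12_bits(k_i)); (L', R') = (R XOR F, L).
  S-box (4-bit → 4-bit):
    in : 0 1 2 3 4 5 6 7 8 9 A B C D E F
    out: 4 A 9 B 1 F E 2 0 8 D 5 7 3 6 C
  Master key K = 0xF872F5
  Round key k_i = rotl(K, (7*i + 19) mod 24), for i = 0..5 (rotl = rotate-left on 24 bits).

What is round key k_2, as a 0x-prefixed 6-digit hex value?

K = 0xF872F5
k_0 = rotl(K, (7*0+19) mod 24) = rotl(K, 19) = 0xAFC397
k_1 = rotl(K, (7*1+19) mod 24) = rotl(K, 2) = 0xE1CBD7
k_2 = rotl(K, (7*2+19) mod 24) = rotl(K, 9) = 0xE5EBF0

0xE5EBF0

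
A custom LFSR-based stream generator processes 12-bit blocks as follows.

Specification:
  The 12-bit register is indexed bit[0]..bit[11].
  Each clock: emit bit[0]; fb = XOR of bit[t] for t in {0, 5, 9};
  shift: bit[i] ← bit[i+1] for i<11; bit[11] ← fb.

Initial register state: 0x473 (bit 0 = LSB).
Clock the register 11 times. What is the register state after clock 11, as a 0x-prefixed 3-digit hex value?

0xE84

reg_0 = 0x473
clock 1: out=1, reg = 0x239
clock 2: out=1, reg = 0x91C
clock 3: out=0, reg = 0x48E
clock 4: out=0, reg = 0x247
clock 5: out=1, reg = 0x123
clock 6: out=1, reg = 0x091
clock 7: out=1, reg = 0x848
clock 8: out=0, reg = 0x424
clock 9: out=0, reg = 0xA12
clock 10: out=0, reg = 0xD09
clock 11: out=1, reg = 0xE84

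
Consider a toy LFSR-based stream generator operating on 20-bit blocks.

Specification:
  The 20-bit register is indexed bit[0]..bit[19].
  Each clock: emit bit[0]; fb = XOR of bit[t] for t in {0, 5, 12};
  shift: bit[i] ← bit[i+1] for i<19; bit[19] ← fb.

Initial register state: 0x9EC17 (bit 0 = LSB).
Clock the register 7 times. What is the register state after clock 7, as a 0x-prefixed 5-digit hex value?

reg_0 = 0x9EC17
clock 1: out=1, reg = 0xCF60B
clock 2: out=1, reg = 0x67B05
clock 3: out=1, reg = 0x33D82
clock 4: out=0, reg = 0x99EC1
clock 5: out=1, reg = 0x4CF60
clock 6: out=0, reg = 0xA67B0
clock 7: out=0, reg = 0xD33D8

0xD33D8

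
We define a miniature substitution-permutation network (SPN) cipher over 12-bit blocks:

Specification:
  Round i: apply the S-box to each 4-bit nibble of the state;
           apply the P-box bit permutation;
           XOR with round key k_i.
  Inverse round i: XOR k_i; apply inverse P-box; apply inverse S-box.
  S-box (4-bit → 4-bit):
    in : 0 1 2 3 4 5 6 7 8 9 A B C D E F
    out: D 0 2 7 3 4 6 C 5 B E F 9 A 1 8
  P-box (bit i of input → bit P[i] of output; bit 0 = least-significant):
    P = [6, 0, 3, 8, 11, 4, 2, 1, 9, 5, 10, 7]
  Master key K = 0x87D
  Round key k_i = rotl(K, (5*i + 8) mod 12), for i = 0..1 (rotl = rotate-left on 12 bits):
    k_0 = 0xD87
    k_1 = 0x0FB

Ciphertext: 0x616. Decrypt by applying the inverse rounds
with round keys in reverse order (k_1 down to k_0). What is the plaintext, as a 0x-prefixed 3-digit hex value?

0x06E

s_0 = ciphertext = 0x616
s_1 = InvRound(s_0, k_1) = 0xB53
s_2 = InvRound(s_1, k_0) = 0x06E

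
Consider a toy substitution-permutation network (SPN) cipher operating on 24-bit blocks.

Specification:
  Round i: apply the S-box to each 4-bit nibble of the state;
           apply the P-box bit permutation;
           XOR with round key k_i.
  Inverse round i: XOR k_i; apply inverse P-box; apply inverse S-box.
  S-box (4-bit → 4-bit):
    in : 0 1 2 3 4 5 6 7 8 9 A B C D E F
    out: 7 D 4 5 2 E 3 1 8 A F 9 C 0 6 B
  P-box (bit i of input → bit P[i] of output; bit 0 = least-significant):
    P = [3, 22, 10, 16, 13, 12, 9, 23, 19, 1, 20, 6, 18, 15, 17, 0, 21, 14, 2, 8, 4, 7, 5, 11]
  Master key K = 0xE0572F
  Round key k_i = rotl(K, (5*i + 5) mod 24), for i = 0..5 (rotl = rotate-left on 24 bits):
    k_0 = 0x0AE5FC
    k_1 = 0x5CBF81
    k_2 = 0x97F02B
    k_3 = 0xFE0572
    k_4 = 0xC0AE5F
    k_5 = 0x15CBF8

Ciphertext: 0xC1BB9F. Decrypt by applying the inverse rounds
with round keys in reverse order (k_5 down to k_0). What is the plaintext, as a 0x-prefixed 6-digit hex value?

0x75ADF8

s_0 = ciphertext = 0xC1BB9F
s_1 = InvRound(s_0, k_5) = 0x2EB5F4
s_2 = InvRound(s_1, k_4) = 0x5B1656
s_3 = InvRound(s_2, k_3) = 0x217D58
s_4 = InvRound(s_3, k_2) = 0x1BA582
s_5 = InvRound(s_4, k_1) = 0x8D14E9
s_6 = InvRound(s_5, k_0) = 0x75ADF8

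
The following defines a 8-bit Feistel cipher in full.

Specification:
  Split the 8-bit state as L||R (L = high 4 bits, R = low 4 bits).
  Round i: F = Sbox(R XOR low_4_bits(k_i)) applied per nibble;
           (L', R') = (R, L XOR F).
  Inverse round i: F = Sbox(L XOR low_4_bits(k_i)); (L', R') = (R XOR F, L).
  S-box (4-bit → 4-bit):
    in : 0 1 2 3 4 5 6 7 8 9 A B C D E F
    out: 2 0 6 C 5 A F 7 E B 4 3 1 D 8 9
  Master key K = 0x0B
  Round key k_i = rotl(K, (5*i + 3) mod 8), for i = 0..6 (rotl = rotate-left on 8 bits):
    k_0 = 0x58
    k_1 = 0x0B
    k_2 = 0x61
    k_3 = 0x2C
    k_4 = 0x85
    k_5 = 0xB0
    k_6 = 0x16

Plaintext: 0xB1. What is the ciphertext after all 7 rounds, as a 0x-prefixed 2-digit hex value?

0xFD

s_0 = plaintext = 0xB1
s_1 = Round(s_0, k_0) = 0x10
s_2 = Round(s_1, k_1) = 0x02
s_3 = Round(s_2, k_2) = 0x2C
s_4 = Round(s_3, k_3) = 0xC0
s_5 = Round(s_4, k_4) = 0x06
s_6 = Round(s_5, k_5) = 0x6F
s_7 = Round(s_6, k_6) = 0xFD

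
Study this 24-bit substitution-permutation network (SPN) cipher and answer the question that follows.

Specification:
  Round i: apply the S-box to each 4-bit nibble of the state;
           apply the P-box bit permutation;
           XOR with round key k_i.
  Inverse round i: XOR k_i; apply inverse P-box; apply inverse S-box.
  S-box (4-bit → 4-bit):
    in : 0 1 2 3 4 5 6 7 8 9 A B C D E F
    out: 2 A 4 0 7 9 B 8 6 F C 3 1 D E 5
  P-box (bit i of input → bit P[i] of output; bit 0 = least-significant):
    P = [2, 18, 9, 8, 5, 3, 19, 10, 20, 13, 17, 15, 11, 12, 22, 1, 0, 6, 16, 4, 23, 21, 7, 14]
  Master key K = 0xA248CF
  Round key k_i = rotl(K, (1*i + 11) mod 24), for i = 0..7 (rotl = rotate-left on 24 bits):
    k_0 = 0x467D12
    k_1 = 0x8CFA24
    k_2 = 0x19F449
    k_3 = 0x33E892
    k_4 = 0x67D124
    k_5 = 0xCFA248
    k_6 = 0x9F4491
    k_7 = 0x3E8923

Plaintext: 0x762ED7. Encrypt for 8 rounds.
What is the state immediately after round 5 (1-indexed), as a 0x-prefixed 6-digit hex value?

s_0 = plaintext = 0x762ED7
s_1 = Round(s_0, k_0) = 0x0C9863
s_2 = Round(s_1, k_1) = 0xEEC60F
s_3 = Round(s_2, k_2) = 0x281E95
s_4 = Round(s_3, k_3) = 0x385D7C
s_5 = Round(s_4, k_4) = 0x745D62
s_6 = Round(s_5, k_5) = 0xDC6C23
s_7 = Round(s_6, k_6) = 0x071C12
s_8 = Round(s_7, k_7) = 0x0E9F39

0x745D62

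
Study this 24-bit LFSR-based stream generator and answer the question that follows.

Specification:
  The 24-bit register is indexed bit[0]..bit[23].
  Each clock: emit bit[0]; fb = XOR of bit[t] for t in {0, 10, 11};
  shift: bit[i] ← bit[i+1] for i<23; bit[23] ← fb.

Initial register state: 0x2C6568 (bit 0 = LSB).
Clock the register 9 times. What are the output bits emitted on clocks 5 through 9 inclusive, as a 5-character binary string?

reg_0 = 0x2C6568
clock 1: out=0, reg = 0x9632B4
clock 2: out=0, reg = 0x4B195A
clock 3: out=0, reg = 0xA58CAD
clock 4: out=1, reg = 0xD2C656
clock 5: out=0, reg = 0xE9632B
clock 6: out=1, reg = 0xF4B195
clock 7: out=1, reg = 0xFA58CA
clock 8: out=0, reg = 0xFD2C65
clock 9: out=1, reg = 0xFE9632

01101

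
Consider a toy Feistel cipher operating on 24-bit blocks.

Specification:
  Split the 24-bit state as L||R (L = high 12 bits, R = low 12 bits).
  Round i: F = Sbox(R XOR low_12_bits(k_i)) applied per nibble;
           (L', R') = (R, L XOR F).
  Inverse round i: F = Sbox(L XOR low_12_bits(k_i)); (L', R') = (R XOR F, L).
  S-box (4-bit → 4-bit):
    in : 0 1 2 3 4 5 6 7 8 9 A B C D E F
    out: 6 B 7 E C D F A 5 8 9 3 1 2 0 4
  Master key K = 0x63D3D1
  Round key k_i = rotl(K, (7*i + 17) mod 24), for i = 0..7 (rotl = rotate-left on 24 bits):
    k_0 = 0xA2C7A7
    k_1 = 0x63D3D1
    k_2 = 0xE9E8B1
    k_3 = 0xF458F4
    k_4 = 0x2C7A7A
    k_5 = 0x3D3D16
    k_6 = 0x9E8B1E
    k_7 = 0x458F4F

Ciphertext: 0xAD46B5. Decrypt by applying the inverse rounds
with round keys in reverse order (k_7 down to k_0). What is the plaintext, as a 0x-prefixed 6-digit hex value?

0x7B36CB

s_0 = ciphertext = 0xAD46B5
s_1 = InvRound(s_0, k_7) = 0xB36AD4
s_2 = InvRound(s_1, k_6) = 0xCA1B36
s_3 = InvRound(s_2, k_5) = 0x00CCA1
s_4 = InvRound(s_3, k_4) = 0x50E00C
s_5 = InvRound(s_4, k_3) = 0x24550E
s_6 = InvRound(s_5, k_2) = 0xC42245
s_7 = InvRound(s_6, k_1) = 0x6CBC42
s_8 = InvRound(s_7, k_0) = 0x7B36CB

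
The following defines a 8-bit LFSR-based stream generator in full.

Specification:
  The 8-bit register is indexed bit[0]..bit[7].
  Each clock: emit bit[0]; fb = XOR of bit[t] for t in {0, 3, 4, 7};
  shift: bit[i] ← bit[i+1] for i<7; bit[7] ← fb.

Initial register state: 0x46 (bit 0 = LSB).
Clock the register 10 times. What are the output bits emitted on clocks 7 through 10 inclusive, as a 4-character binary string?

reg_0 = 0x46
clock 1: out=0, reg = 0x23
clock 2: out=1, reg = 0x91
clock 3: out=1, reg = 0xC8
clock 4: out=0, reg = 0x64
clock 5: out=0, reg = 0x32
clock 6: out=0, reg = 0x99
clock 7: out=1, reg = 0x4C
clock 8: out=0, reg = 0xA6
clock 9: out=0, reg = 0xD3
clock 10: out=1, reg = 0xE9

1001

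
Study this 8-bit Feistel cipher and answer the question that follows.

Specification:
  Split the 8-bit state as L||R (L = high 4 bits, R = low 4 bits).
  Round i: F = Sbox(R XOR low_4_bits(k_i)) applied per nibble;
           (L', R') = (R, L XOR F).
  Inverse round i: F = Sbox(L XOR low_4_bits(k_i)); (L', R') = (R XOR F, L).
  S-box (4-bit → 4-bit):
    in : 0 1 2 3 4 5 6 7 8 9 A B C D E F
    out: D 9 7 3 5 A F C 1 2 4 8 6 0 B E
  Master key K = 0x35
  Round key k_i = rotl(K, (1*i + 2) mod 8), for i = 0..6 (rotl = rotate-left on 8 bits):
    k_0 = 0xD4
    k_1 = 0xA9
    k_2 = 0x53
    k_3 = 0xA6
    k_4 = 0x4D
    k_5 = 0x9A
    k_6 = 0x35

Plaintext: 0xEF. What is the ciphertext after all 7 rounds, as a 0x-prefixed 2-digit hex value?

s_0 = plaintext = 0xEF
s_1 = Round(s_0, k_0) = 0xF6
s_2 = Round(s_1, k_1) = 0x61
s_3 = Round(s_2, k_2) = 0x11
s_4 = Round(s_3, k_3) = 0x1D
s_5 = Round(s_4, k_4) = 0xDC
s_6 = Round(s_5, k_5) = 0xC2
s_7 = Round(s_6, k_6) = 0x20

0x20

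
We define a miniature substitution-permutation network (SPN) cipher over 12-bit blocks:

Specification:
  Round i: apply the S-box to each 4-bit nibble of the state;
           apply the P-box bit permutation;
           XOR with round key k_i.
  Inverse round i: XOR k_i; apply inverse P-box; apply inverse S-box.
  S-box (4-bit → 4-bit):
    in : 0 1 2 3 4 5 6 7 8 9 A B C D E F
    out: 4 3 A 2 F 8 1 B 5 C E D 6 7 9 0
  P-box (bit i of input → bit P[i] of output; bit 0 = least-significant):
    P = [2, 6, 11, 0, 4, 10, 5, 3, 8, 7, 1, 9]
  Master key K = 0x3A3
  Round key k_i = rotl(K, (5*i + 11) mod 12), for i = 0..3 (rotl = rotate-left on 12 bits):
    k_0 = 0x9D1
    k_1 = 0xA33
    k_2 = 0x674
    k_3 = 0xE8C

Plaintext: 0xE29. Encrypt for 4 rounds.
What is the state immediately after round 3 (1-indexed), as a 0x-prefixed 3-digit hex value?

0x591

s_0 = plaintext = 0xE29
s_1 = Round(s_0, k_0) = 0x6D8
s_2 = Round(s_1, k_1) = 0x707
s_3 = Round(s_2, k_2) = 0x591
s_4 = Round(s_3, k_3) = 0xCE0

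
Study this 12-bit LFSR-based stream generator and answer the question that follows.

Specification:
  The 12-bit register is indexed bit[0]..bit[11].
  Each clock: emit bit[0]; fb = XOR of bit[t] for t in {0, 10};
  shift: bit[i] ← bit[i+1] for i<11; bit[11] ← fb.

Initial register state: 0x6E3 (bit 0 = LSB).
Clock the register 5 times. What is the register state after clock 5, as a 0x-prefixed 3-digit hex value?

reg_0 = 0x6E3
clock 1: out=1, reg = 0x371
clock 2: out=1, reg = 0x9B8
clock 3: out=0, reg = 0x4DC
clock 4: out=0, reg = 0xA6E
clock 5: out=0, reg = 0x537

0x537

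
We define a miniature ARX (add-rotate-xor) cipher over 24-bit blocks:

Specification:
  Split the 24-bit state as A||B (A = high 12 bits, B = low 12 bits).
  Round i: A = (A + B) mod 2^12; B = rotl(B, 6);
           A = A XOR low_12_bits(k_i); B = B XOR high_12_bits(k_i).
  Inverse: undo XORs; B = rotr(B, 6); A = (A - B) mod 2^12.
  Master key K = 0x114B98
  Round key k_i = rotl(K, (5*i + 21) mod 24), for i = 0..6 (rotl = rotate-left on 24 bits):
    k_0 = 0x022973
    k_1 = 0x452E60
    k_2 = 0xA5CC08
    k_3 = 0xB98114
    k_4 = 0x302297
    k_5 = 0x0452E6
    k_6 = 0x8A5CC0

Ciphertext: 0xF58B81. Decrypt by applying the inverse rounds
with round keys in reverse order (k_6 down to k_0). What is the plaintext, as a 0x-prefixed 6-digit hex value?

0x10D9A6

s_0 = ciphertext = 0xF58B81
s_1 = InvRound(s_0, k_6) = 0xA8C90C
s_2 = InvRound(s_1, k_5) = 0x605265
s_3 = InvRound(s_2, k_4) = 0xACD9C5
s_4 = InvRound(s_3, k_3) = 0x490749
s_5 = InvRound(s_4, k_2) = 0x324574
s_6 = InvRound(s_5, k_1) = 0x3C0984
s_7 = InvRound(s_6, k_0) = 0x10D9A6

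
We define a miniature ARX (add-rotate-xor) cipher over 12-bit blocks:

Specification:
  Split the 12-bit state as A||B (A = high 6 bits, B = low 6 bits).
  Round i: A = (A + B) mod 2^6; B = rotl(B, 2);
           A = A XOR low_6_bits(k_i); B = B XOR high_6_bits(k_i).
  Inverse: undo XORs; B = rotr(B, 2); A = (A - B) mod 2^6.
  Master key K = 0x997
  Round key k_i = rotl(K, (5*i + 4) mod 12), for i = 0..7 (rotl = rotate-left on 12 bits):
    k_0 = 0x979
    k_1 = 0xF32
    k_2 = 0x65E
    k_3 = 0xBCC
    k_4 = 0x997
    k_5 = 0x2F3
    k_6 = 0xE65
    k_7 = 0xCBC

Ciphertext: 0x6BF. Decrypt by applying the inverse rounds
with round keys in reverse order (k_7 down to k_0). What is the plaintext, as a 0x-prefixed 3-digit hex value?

0xA73

s_0 = ciphertext = 0x6BF
s_1 = InvRound(s_0, k_7) = 0x4D3
s_2 = InvRound(s_1, k_6) = 0x32A
s_3 = InvRound(s_2, k_5) = 0x9D8
s_4 = InvRound(s_3, k_4) = 0x06F
s_5 = InvRound(s_4, k_3) = 0x340
s_6 = InvRound(s_5, k_2) = 0xF56
s_7 = InvRound(s_6, k_1) = 0x96A
s_8 = InvRound(s_7, k_0) = 0xA73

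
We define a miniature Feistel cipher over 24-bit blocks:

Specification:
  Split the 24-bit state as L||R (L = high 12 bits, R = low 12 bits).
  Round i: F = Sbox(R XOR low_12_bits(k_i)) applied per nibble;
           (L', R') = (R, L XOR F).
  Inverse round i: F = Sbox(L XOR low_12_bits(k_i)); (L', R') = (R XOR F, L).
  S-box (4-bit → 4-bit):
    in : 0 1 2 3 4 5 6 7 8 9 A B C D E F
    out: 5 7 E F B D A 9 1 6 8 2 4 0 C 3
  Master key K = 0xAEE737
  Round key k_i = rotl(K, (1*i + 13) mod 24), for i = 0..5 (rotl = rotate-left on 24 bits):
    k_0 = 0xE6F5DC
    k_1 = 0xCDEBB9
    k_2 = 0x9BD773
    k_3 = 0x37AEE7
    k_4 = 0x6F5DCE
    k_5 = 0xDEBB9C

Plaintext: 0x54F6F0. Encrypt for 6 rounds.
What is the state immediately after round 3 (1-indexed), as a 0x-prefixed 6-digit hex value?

s_0 = plaintext = 0x54F6F0
s_1 = Round(s_0, k_0) = 0x6F0AAB
s_2 = Round(s_1, k_1) = 0xAAB18E
s_3 = Round(s_2, k_2) = 0x18E09B
s_4 = Round(s_3, k_3) = 0x09BD1A
s_5 = Round(s_4, k_4) = 0xD1A590
s_6 = Round(s_5, k_5) = 0x59014E

0x18E09B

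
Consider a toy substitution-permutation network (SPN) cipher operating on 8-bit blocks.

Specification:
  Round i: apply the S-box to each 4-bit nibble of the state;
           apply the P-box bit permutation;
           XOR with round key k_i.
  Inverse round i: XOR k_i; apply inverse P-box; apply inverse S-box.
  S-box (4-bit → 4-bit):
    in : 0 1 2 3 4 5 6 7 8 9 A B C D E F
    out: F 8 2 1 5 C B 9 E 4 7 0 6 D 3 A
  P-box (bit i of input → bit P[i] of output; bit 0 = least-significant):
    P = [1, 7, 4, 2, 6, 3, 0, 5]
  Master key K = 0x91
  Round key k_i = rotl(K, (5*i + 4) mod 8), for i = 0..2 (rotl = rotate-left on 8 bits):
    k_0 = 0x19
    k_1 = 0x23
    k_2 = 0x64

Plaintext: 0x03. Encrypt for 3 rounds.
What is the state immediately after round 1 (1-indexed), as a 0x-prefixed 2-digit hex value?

0x72

s_0 = plaintext = 0x03
s_1 = Round(s_0, k_0) = 0x72
s_2 = Round(s_1, k_1) = 0xC3
s_3 = Round(s_2, k_2) = 0x6F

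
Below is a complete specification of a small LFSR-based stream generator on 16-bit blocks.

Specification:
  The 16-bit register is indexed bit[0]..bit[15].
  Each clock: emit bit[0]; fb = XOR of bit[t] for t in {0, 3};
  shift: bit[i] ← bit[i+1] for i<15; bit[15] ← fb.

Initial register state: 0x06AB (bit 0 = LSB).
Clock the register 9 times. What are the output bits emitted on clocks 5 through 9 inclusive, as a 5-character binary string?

reg_0 = 0x06AB
clock 1: out=1, reg = 0x0355
clock 2: out=1, reg = 0x81AA
clock 3: out=0, reg = 0xC0D5
clock 4: out=1, reg = 0xE06A
clock 5: out=0, reg = 0xF035
clock 6: out=1, reg = 0xF81A
clock 7: out=0, reg = 0xFC0D
clock 8: out=1, reg = 0x7E06
clock 9: out=0, reg = 0x3F03

01010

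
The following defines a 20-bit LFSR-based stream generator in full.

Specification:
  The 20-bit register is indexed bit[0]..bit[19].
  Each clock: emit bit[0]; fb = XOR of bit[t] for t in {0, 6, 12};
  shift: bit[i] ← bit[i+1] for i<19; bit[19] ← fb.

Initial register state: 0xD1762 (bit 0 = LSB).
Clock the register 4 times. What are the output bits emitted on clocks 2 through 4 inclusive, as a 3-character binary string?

reg_0 = 0xD1762
clock 1: out=0, reg = 0x68BB1
clock 2: out=1, reg = 0xB45D8
clock 3: out=0, reg = 0xDA2EC
clock 4: out=0, reg = 0xED176

100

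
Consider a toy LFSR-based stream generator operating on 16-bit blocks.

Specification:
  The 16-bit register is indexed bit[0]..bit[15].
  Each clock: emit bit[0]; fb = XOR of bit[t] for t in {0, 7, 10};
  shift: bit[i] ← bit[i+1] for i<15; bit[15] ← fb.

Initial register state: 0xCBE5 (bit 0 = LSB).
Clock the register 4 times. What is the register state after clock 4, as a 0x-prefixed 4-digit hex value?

reg_0 = 0xCBE5
clock 1: out=1, reg = 0x65F2
clock 2: out=0, reg = 0x32F9
clock 3: out=1, reg = 0x197C
clock 4: out=0, reg = 0x0CBE

0x0CBE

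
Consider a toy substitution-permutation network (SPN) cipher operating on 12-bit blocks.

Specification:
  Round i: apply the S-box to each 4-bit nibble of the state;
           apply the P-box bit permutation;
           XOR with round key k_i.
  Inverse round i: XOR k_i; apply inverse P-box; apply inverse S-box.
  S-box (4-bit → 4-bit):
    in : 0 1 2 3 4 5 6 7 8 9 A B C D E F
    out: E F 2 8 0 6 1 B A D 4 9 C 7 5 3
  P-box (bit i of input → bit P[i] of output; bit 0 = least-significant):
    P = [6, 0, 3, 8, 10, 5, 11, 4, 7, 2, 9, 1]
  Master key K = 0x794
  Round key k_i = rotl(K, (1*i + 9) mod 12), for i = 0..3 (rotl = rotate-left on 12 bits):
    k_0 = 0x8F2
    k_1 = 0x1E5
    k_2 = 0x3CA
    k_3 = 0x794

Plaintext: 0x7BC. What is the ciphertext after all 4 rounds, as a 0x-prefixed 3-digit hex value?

0xF25

s_0 = plaintext = 0x7BC
s_1 = Round(s_0, k_0) = 0xD6C
s_2 = Round(s_1, k_1) = 0x669
s_3 = Round(s_2, k_2) = 0x602
s_4 = Round(s_3, k_3) = 0xF25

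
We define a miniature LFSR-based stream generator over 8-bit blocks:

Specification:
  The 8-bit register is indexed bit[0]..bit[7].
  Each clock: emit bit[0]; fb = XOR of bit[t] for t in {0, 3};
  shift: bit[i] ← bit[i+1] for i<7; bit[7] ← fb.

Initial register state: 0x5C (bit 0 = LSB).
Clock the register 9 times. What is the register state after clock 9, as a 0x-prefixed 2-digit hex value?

reg_0 = 0x5C
clock 1: out=0, reg = 0xAE
clock 2: out=0, reg = 0xD7
clock 3: out=1, reg = 0xEB
clock 4: out=1, reg = 0x75
clock 5: out=1, reg = 0xBA
clock 6: out=0, reg = 0xDD
clock 7: out=1, reg = 0x6E
clock 8: out=0, reg = 0xB7
clock 9: out=1, reg = 0xDB

0xDB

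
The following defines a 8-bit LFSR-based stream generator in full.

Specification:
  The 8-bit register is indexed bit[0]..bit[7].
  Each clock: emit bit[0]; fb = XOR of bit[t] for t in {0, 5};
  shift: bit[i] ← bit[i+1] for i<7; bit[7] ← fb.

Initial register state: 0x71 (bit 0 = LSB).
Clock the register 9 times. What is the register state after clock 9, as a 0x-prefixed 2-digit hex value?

reg_0 = 0x71
clock 1: out=1, reg = 0x38
clock 2: out=0, reg = 0x9C
clock 3: out=0, reg = 0x4E
clock 4: out=0, reg = 0x27
clock 5: out=1, reg = 0x13
clock 6: out=1, reg = 0x89
clock 7: out=1, reg = 0xC4
clock 8: out=0, reg = 0x62
clock 9: out=0, reg = 0xB1

0xB1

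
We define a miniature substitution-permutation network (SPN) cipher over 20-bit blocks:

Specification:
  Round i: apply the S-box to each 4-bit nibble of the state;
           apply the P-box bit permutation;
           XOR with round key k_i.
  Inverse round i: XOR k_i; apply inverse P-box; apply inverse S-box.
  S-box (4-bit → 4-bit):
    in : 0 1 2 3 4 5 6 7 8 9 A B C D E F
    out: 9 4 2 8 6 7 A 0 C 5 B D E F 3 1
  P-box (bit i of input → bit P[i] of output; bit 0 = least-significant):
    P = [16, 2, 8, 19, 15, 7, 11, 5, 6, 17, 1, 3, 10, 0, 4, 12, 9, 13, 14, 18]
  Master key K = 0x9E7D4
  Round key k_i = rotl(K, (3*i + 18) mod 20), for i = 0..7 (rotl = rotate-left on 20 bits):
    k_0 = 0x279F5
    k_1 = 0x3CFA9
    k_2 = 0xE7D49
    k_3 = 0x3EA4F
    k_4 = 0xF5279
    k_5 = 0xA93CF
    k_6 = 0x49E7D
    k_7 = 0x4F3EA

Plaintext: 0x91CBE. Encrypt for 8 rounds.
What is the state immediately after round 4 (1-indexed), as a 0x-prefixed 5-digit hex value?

s_0 = plaintext = 0x91CBE
s_1 = Round(s_0, k_0) = 0x1B3CB
s_2 = Round(s_1, k_1) = 0xA9211
s_3 = Round(s_2, k_2) = 0x85259
s_4 = Round(s_3, k_3) = 0x427DE
s_5 = Round(s_4, k_4) = 0xEBADC
s_6 = Round(s_5, k_5) = 0x02C33
s_7 = Round(s_6, k_6) = 0xA9C56
s_8 = Round(s_7, k_7) = 0xA5D74

0x427DE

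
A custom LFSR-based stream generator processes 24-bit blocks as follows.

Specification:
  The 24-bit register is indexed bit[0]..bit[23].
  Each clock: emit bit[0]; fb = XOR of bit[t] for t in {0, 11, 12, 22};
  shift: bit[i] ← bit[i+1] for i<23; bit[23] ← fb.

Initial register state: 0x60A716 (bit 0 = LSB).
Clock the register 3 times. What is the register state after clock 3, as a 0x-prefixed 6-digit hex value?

0xAC14E2

reg_0 = 0x60A716
clock 1: out=0, reg = 0xB0538B
clock 2: out=1, reg = 0x5829C5
clock 3: out=1, reg = 0xAC14E2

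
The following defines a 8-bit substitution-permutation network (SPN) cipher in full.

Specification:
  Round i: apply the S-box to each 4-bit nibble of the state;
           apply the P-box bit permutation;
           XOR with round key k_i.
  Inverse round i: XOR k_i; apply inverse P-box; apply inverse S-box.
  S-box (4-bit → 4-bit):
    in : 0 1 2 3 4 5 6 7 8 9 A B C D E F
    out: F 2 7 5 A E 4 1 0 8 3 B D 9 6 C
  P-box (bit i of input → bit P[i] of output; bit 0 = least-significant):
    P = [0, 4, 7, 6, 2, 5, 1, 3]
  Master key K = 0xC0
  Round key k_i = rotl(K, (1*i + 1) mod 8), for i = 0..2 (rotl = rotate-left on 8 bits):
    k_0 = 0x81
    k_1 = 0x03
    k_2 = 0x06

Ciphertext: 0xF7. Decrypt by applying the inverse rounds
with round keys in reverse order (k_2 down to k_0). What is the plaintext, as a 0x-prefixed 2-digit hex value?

0x5C

s_0 = ciphertext = 0xF7
s_1 = InvRound(s_0, k_2) = 0x10
s_2 = InvRound(s_1, k_1) = 0x6A
s_3 = InvRound(s_2, k_0) = 0x5C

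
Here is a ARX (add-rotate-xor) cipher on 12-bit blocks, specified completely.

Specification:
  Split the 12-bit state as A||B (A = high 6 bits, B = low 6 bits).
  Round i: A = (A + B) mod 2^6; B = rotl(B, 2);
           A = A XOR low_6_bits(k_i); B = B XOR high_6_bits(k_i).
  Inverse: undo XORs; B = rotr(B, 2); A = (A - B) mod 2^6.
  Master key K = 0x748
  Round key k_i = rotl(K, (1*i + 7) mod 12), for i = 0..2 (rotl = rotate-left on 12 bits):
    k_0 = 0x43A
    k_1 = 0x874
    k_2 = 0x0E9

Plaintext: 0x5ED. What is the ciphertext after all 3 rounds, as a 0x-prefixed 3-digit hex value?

0x8AC

s_0 = plaintext = 0x5ED
s_1 = Round(s_0, k_0) = 0xFA6
s_2 = Round(s_1, k_1) = 0x43B
s_3 = Round(s_2, k_2) = 0x8AC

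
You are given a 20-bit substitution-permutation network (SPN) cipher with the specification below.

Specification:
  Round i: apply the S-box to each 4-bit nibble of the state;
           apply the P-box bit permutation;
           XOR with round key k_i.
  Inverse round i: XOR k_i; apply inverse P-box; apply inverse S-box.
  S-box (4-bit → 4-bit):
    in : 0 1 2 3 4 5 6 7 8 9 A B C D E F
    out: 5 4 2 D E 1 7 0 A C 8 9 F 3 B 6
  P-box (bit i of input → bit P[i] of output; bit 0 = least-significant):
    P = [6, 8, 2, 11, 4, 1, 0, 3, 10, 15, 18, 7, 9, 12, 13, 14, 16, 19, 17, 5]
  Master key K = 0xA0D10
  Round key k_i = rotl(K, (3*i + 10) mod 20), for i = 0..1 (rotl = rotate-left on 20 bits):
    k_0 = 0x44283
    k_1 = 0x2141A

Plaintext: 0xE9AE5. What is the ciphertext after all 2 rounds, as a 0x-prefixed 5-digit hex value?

s_0 = plaintext = 0xE9AE5
s_1 = Round(s_0, k_0) = 0xD2279
s_2 = Round(s_1, k_1) = 0xB8C1E

0xB8C1E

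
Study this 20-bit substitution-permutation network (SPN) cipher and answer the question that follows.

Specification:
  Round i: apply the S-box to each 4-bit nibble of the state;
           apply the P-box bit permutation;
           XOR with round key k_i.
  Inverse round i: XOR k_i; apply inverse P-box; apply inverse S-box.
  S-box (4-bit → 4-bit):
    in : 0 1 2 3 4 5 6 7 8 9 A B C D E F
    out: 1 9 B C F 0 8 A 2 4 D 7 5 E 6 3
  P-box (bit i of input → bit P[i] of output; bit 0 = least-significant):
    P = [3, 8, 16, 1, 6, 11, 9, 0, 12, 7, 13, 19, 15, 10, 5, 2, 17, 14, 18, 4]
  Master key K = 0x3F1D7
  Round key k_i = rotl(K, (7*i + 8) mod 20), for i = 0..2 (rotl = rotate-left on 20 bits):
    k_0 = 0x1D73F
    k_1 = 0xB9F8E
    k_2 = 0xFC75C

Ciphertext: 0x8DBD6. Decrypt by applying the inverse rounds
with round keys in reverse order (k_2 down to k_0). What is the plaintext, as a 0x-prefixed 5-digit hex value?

s_0 = ciphertext = 0x8DBD6
s_1 = InvRound(s_0, k_2) = 0xC8F8A
s_2 = InvRound(s_1, k_1) = 0xC6059
s_3 = InvRound(s_2, k_0) = 0x94ACD

0x94ACD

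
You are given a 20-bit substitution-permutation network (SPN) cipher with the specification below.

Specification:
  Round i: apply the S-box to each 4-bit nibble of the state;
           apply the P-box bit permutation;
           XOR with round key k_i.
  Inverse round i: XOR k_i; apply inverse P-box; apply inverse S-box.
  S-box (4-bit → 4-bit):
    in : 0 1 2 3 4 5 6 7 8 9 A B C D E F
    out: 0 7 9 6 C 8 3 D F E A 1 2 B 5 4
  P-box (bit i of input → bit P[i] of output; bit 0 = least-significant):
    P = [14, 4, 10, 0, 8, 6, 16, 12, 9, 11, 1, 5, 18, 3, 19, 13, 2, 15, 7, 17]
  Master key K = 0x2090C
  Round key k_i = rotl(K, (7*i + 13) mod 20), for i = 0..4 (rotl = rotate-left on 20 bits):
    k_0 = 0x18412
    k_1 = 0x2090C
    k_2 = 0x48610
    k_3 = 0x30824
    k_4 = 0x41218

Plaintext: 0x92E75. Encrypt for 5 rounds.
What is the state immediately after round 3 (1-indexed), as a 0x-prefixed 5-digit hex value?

s_0 = plaintext = 0x92E75
s_1 = Round(s_0, k_0) = 0x63791
s_2 = Round(s_1, k_1) = 0xBDF72
s_3 = Round(s_2, k_2) = 0x1F71F
s_4 = Round(s_3, k_3) = 0xA8FC2
s_5 = Round(s_4, k_4) = 0xAF253

0x1F71F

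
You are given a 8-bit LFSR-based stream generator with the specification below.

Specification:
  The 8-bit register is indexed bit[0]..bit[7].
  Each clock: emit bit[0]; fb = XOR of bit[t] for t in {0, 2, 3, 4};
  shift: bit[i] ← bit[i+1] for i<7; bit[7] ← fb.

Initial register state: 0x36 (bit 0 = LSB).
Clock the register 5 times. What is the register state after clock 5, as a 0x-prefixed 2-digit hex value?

reg_0 = 0x36
clock 1: out=0, reg = 0x1B
clock 2: out=1, reg = 0x8D
clock 3: out=1, reg = 0xC6
clock 4: out=0, reg = 0xE3
clock 5: out=1, reg = 0xF1

0xF1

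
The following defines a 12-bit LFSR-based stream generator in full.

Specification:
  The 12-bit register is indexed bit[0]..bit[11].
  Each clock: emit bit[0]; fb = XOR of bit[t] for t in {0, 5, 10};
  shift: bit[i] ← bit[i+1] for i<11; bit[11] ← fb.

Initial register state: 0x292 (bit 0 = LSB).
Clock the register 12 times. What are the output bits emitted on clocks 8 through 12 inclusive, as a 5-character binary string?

10100

reg_0 = 0x292
clock 1: out=0, reg = 0x149
clock 2: out=1, reg = 0x8A4
clock 3: out=0, reg = 0xC52
clock 4: out=0, reg = 0xE29
clock 5: out=1, reg = 0xF14
clock 6: out=0, reg = 0xF8A
clock 7: out=0, reg = 0xFC5
clock 8: out=1, reg = 0x7E2
clock 9: out=0, reg = 0x3F1
clock 10: out=1, reg = 0x1F8
clock 11: out=0, reg = 0x8FC
clock 12: out=0, reg = 0xC7E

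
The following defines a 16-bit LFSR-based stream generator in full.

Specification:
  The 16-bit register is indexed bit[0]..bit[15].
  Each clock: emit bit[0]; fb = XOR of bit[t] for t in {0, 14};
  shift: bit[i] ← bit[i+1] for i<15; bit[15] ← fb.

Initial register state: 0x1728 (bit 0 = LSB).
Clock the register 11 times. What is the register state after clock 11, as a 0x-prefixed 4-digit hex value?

0x6102

reg_0 = 0x1728
clock 1: out=0, reg = 0x0B94
clock 2: out=0, reg = 0x05CA
clock 3: out=0, reg = 0x02E5
clock 4: out=1, reg = 0x8172
clock 5: out=0, reg = 0x40B9
clock 6: out=1, reg = 0x205C
clock 7: out=0, reg = 0x102E
clock 8: out=0, reg = 0x0817
clock 9: out=1, reg = 0x840B
clock 10: out=1, reg = 0xC205
clock 11: out=1, reg = 0x6102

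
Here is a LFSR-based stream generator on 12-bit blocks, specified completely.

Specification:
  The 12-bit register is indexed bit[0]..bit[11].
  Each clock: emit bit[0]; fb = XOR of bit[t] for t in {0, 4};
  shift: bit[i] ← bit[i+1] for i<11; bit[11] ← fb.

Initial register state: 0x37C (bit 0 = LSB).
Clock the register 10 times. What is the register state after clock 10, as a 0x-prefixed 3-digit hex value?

0x12C

reg_0 = 0x37C
clock 1: out=0, reg = 0x9BE
clock 2: out=0, reg = 0xCDF
clock 3: out=1, reg = 0x66F
clock 4: out=1, reg = 0xB37
clock 5: out=1, reg = 0x59B
clock 6: out=1, reg = 0x2CD
clock 7: out=1, reg = 0x966
clock 8: out=0, reg = 0x4B3
clock 9: out=1, reg = 0x259
clock 10: out=1, reg = 0x12C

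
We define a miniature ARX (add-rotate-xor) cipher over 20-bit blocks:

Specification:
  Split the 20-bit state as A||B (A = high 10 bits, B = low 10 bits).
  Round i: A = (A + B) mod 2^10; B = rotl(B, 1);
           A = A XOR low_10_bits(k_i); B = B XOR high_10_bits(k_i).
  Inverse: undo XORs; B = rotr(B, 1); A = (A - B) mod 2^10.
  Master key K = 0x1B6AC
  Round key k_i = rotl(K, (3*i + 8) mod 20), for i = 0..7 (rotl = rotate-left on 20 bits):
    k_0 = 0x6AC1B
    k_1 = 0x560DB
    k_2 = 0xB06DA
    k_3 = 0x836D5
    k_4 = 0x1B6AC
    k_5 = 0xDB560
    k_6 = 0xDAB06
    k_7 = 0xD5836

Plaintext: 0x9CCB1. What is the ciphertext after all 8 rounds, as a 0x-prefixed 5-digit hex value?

0x57D3E

s_0 = plaintext = 0x9CCB1
s_1 = Round(s_0, k_0) = 0xCFCC9
s_2 = Round(s_1, k_1) = 0x34CCA
s_3 = Round(s_2, k_2) = 0xD1F55
s_4 = Round(s_3, k_3) = 0x124A6
s_5 = Round(s_4, k_4) = 0x90D21
s_6 = Round(s_5, k_5) = 0x8112F
s_7 = Round(s_6, k_6) = 0x0D534
s_8 = Round(s_7, k_7) = 0x57D3E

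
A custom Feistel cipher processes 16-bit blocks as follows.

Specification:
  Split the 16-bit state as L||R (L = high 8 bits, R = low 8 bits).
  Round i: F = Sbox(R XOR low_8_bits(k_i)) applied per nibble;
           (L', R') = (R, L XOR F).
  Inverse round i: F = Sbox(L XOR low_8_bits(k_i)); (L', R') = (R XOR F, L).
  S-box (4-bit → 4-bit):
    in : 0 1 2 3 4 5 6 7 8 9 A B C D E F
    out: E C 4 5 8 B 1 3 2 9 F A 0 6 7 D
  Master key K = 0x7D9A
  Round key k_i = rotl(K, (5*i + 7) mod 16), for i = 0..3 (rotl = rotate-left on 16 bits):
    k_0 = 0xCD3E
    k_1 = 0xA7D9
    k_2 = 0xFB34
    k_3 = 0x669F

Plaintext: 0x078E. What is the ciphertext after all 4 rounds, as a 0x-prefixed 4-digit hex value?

s_0 = plaintext = 0x078E
s_1 = Round(s_0, k_0) = 0x8EA9
s_2 = Round(s_1, k_1) = 0xA9B0
s_3 = Round(s_2, k_2) = 0xB081
s_4 = Round(s_3, k_3) = 0x8177

0x8177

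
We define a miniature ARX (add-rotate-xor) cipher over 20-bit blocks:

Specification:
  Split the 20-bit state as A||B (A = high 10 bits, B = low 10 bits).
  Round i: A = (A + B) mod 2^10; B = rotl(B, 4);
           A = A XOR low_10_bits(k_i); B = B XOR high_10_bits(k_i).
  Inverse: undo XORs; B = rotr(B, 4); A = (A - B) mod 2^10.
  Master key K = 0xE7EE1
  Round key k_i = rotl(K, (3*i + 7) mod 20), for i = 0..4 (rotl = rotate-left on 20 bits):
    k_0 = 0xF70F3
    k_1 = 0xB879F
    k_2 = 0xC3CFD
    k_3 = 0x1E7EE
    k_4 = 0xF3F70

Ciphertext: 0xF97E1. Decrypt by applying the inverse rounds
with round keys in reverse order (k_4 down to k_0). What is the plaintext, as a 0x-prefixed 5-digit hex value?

s_0 = ciphertext = 0xF97E1
s_1 = InvRound(s_0, k_4) = 0x44F82
s_2 = InvRound(s_1, k_3) = 0xFFAFF
s_3 = InvRound(s_2, k_2) = 0xB901F
s_4 = InvRound(s_3, k_1) = 0x733AF
s_5 = InvRound(s_4, k_0) = 0x1E0C7

0x1E0C7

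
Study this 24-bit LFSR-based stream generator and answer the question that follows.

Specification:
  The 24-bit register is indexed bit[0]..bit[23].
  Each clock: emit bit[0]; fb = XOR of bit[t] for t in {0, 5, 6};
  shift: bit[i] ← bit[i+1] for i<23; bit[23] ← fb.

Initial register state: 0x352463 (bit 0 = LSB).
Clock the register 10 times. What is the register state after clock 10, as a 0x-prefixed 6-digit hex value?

0x744D49

reg_0 = 0x352463
clock 1: out=1, reg = 0x9A9231
clock 2: out=1, reg = 0x4D4918
clock 3: out=0, reg = 0x26A48C
clock 4: out=0, reg = 0x135246
clock 5: out=0, reg = 0x89A923
clock 6: out=1, reg = 0x44D491
clock 7: out=1, reg = 0xA26A48
clock 8: out=0, reg = 0xD13524
clock 9: out=0, reg = 0xE89A92
clock 10: out=0, reg = 0x744D49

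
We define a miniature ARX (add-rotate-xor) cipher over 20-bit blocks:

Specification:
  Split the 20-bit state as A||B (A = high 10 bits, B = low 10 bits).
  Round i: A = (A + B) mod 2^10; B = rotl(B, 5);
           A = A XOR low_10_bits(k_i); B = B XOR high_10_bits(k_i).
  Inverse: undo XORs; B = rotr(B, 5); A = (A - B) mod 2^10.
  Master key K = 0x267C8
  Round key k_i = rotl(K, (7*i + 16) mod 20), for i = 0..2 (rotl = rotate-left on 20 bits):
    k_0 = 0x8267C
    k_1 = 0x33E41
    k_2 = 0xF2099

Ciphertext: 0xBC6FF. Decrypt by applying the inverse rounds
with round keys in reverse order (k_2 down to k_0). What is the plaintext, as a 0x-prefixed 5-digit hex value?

s_0 = ciphertext = 0xBC6FF
s_1 = InvRound(s_0, k_2) = 0xDFEE9
s_2 = InvRound(s_1, k_1) = 0x1B4D1
s_3 = InvRound(s_2, k_0) = 0xBEF16

0xBEF16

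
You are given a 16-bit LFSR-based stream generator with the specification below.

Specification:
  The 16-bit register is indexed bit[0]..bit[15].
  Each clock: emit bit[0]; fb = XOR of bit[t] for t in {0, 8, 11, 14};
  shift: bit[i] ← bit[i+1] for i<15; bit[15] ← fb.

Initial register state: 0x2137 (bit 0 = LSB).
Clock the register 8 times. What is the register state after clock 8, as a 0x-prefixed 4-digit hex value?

reg_0 = 0x2137
clock 1: out=1, reg = 0x109B
clock 2: out=1, reg = 0x884D
clock 3: out=1, reg = 0x4426
clock 4: out=0, reg = 0xA213
clock 5: out=1, reg = 0xD109
clock 6: out=1, reg = 0xE884
clock 7: out=0, reg = 0x7442
clock 8: out=0, reg = 0xBA21

0xBA21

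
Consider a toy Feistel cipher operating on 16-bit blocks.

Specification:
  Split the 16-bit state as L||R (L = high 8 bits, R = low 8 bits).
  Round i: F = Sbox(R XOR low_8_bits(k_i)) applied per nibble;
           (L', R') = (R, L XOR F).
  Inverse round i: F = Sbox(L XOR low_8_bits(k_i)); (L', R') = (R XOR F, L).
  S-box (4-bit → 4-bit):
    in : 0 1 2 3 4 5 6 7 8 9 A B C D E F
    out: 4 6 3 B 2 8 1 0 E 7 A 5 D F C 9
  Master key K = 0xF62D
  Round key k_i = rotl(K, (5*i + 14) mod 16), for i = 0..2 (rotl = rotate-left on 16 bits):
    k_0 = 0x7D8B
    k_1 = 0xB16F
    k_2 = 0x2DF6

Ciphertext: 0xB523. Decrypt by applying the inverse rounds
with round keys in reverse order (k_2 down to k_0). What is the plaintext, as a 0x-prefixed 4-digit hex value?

0x34A5

s_0 = ciphertext = 0xB523
s_1 = InvRound(s_0, k_2) = 0x08B5
s_2 = InvRound(s_1, k_1) = 0xA508
s_3 = InvRound(s_2, k_0) = 0x34A5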